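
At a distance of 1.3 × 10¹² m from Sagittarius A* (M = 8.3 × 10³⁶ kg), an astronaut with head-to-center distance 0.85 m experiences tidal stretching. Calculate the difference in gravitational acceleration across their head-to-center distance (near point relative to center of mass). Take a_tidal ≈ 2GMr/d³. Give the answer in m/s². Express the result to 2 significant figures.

4.3 × 10⁻¹⁰ m/s²

Differencing GM/(d−r)² and GM/d² to first order in r/d gives 2GMr/d³.
a_tidal = 2GMr/d³
        = 2 × (6.674 × 10⁻¹¹) × (8.3 × 10³⁶) × (0.85) / (1.3 × 10¹²)³
        = 4.3 × 10⁻¹⁰ m/s²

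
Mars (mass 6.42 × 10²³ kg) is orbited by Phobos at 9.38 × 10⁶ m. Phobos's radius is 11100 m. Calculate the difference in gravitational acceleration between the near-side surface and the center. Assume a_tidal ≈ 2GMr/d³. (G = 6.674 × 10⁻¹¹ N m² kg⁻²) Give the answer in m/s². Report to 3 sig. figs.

Δa = 2GMr/d³
   = 2 × (6.674 × 10⁻¹¹) × (6.42 × 10²³) × (11100) / (9.38 × 10⁶)³
   = 1.15 × 10⁻³ m/s²

1.15 × 10⁻³ m/s²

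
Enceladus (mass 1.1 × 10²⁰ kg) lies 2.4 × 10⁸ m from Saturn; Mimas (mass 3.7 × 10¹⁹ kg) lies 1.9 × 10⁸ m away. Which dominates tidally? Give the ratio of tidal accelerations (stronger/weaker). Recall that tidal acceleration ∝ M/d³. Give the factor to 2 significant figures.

Enceladus, by a factor of ≈ 1.5

Tidal acceleration ∝ M/d³, so compare M/d³ for each.
Enceladus: (1.1 × 10²⁰) / (2.4 × 10⁸)³ = 7.957 × 10⁻⁶
Mimas: (3.7 × 10¹⁹) / (1.9 × 10⁸)³ = 5.394 × 10⁻⁶
Ratio (larger/smaller) = 1.5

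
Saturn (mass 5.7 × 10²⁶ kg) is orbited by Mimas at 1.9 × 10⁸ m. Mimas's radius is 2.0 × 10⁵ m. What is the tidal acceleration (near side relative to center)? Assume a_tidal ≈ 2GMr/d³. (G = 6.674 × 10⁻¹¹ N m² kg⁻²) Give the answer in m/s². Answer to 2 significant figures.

2.2 × 10⁻³ m/s²

Δa = 2GMr/d³
   = 2 × (6.674 × 10⁻¹¹) × (5.7 × 10²⁶) × (2.0 × 10⁵) / (1.9 × 10⁸)³
   = 2.2 × 10⁻³ m/s²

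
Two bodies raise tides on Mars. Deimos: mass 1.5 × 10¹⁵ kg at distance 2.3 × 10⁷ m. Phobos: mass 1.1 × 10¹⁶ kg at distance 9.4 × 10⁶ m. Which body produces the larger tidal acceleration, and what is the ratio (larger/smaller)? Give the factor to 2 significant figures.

Phobos, by a factor of ≈ 110

Compare M/d³ for the two perturbers:
Deimos: (1.5 × 10¹⁵) / (2.3 × 10⁷)³ = 1.233 × 10⁻⁷
Phobos: (1.1 × 10¹⁶) / (9.4 × 10⁶)³ = 1.324 × 10⁻⁵
Ratio (larger/smaller) = 110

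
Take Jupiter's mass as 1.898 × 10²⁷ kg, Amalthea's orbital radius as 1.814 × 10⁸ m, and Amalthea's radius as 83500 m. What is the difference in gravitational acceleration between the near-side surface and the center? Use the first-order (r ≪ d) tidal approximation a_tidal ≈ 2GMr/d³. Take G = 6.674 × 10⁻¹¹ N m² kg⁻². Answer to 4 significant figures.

3.544 × 10⁻³ m/s²

Since r ≪ d, expand the inverse-square field across one radius to get the leading 2GMr/d³ term.
a_tidal = 2GMr/d³
        = 2 × (6.674 × 10⁻¹¹) × (1.898 × 10²⁷) × (83500) / (1.814 × 10⁸)³
        = 3.544 × 10⁻³ m/s²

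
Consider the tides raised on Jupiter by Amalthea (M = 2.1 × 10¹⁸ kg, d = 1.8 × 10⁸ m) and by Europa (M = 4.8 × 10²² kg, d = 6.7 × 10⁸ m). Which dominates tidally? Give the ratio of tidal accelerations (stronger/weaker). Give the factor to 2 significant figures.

Europa, by a factor of ≈ 440

Compare M/d³ for the two perturbers:
Amalthea: (2.1 × 10¹⁸) / (1.8 × 10⁸)³ = 3.601 × 10⁻⁷
Europa: (4.8 × 10²²) / (6.7 × 10⁸)³ = 1.596 × 10⁻⁴
Ratio (larger/smaller) = 440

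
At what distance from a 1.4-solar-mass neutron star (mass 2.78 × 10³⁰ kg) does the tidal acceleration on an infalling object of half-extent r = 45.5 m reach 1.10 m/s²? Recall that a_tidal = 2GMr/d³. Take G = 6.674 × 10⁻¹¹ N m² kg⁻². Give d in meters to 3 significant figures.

2GMr/d³ = a_tidal  ⇒  d = (2GMr / a_tidal)^(1/3)
d = (2 × 6.674×10⁻¹¹ × (2.78 × 10³⁰) × (45.5) / (1.10))^(1/3)
  = 2.49 × 10⁷ m

2.49 × 10⁷ m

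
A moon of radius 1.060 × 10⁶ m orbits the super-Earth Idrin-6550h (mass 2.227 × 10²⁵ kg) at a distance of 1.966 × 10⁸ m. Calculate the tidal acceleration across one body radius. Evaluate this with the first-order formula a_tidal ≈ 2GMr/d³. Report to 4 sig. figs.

Δa = 2GMr/d³
   = 2 × (6.674 × 10⁻¹¹) × (2.227 × 10²⁵) × (1.060 × 10⁶) / (1.966 × 10⁸)³
   = 4.147 × 10⁻⁴ m/s²

4.147 × 10⁻⁴ m/s²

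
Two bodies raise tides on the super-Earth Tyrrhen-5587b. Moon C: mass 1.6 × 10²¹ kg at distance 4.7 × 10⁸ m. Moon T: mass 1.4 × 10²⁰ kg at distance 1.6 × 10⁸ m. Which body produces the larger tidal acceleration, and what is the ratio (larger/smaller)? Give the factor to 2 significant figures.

Tidal stretch scales as M/d³; compute that for each body.
Moon C: (1.6 × 10²¹) / (4.7 × 10⁸)³ = 1.541 × 10⁻⁵
Moon T: (1.4 × 10²⁰) / (1.6 × 10⁸)³ = 3.418 × 10⁻⁵
Ratio (larger/smaller) = 2.2

Moon T, by a factor of ≈ 2.2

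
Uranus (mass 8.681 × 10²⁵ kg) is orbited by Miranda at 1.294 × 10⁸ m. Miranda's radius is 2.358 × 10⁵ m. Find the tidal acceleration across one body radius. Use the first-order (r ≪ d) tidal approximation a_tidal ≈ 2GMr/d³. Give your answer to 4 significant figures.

Δg = 2GMr/d³
   = 2 × (6.674 × 10⁻¹¹) × (8.681 × 10²⁵) × (2.358 × 10⁵) / (1.294 × 10⁸)³
   = 1.261 × 10⁻³ m/s²

1.261 × 10⁻³ m/s²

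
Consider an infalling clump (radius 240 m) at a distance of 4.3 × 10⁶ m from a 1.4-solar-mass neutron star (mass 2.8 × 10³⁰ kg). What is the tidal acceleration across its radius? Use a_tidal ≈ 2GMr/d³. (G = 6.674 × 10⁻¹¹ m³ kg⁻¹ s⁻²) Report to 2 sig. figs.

1.1 × 10³ m/s²

Since r ≪ d, expand the inverse-square field across one radius to get the leading 2GMr/d³ term.
Δa = 2GMr/d³
   = 2 × (6.674 × 10⁻¹¹) × (2.8 × 10³⁰) × (240) / (4.3 × 10⁶)³
   = 1.1 × 10³ m/s²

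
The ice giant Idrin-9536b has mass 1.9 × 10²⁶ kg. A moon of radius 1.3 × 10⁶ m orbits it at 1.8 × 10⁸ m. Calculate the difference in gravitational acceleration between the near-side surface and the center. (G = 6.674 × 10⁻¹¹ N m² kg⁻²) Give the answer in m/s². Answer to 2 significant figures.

5.7 × 10⁻³ m/s²

The tidal stretch is the gradient of GM/d² times the body's extent r, hence the 1/d³ dependence.
Δg = 2GMr/d³
   = 2 × (6.674 × 10⁻¹¹) × (1.9 × 10²⁶) × (1.3 × 10⁶) / (1.8 × 10⁸)³
   = 5.7 × 10⁻³ m/s²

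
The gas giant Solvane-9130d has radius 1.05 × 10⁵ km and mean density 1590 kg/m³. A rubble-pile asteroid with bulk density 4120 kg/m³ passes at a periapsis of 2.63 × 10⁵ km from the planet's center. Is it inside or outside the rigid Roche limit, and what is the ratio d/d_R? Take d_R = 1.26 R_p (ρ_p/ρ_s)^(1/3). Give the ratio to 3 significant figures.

d_R = 1.26 × (1.05 × 10⁵ km) × (1590/4120)^(1/3) = 96320 km
d/d_R = (2.63 × 10⁵) / (96320) = 2.73
Since d/d_R > 1, the body is outside the Roche limit.

outside; d/d_R ≈ 2.73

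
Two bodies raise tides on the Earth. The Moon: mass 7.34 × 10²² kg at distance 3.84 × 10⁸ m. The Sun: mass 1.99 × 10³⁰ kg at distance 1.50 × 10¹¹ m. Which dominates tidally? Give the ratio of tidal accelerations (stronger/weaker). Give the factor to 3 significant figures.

Tidal acceleration ∝ M/d³, so compare M/d³ for each.
The Moon: (7.34 × 10²²) / (3.84 × 10⁸)³ = 1.296 × 10⁻³
The Sun: (1.99 × 10³⁰) / (1.50 × 10¹¹)³ = 5.896 × 10⁻⁴
Ratio (larger/smaller) = 2.20

The Moon, by a factor of ≈ 2.20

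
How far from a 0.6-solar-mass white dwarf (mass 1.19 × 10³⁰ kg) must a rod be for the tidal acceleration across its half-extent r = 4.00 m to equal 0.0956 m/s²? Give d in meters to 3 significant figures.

1.88 × 10⁷ m

2GMr/d³ = a_tidal  ⇒  d = (2GMr / a_tidal)^(1/3)
d = (2 × 6.674×10⁻¹¹ × (1.19 × 10³⁰) × (4.00) / (0.0956))^(1/3)
  = 1.88 × 10⁷ m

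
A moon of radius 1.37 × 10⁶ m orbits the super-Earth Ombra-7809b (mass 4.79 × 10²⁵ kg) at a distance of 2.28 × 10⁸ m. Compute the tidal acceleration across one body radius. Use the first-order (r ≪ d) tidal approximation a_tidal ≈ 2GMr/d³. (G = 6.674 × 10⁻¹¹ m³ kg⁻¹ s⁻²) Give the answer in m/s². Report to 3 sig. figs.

Δg = 2GMr/d³
   = 2 × (6.674 × 10⁻¹¹) × (4.79 × 10²⁵) × (1.37 × 10⁶) / (2.28 × 10⁸)³
   = 7.39 × 10⁻⁴ m/s²

7.39 × 10⁻⁴ m/s²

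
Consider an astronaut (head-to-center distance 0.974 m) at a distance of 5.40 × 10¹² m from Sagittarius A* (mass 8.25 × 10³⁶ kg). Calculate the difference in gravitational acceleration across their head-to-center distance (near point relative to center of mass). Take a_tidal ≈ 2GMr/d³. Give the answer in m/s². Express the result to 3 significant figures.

6.81 × 10⁻¹² m/s²

a_tidal = 2GMr/d³
        = 2 × (6.674 × 10⁻¹¹) × (8.25 × 10³⁶) × (0.974) / (5.40 × 10¹²)³
        = 6.81 × 10⁻¹² m/s²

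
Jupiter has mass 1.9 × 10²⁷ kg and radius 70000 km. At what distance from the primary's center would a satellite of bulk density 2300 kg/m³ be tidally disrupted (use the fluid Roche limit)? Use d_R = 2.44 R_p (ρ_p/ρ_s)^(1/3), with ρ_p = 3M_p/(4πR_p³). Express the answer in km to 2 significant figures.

1.4 × 10⁵ km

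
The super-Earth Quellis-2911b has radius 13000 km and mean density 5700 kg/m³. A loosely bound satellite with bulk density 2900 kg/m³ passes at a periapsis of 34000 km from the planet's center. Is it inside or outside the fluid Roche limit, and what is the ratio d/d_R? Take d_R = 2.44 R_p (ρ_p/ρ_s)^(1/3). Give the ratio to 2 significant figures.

d_R = 2.44 × (13000 km) × (5700/2900)^(1/3) = 39730 km
d/d_R = (34000) / (39730) = 0.86
Since d/d_R < 1, the body is inside the Roche limit.

inside; d/d_R ≈ 0.86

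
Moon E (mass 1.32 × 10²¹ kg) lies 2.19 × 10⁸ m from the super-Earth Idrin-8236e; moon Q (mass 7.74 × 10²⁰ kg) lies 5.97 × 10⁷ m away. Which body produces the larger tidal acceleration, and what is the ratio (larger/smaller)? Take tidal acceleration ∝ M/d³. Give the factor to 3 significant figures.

Moon Q, by a factor of ≈ 28.9

Tidal stretch scales as M/d³; compute that for each body.
Moon E: (1.32 × 10²¹) / (2.19 × 10⁸)³ = 1.257 × 10⁻⁴
Moon Q: (7.74 × 10²⁰) / (5.97 × 10⁷)³ = 3.638 × 10⁻³
Ratio (larger/smaller) = 28.9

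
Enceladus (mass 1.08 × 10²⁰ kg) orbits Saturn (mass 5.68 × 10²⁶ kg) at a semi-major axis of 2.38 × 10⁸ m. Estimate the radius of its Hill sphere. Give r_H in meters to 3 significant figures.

r_H ≈ a (m/3M)^(1/3)
    = (2.38 × 10⁸) × (1.08 × 10²⁰ / (3 × 5.68 × 10²⁶))^(1/3)
    = 9.49 × 10⁵ m

9.49 × 10⁵ m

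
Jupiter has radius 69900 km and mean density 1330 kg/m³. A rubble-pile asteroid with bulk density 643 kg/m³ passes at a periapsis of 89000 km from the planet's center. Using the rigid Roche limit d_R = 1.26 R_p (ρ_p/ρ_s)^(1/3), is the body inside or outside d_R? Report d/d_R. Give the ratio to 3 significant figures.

inside; d/d_R ≈ 0.793

d_R = 1.26 × (69900 km) × (1330/643)^(1/3) = 1.122 × 10⁵ km
d/d_R = (89000) / (1.122 × 10⁵) = 0.793
Since d/d_R < 1, the body is inside the Roche limit.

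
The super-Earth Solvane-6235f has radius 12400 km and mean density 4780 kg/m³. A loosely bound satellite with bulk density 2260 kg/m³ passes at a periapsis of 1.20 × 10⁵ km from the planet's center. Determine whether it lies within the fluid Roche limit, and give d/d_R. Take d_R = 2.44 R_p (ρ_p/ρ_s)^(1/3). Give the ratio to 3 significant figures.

d_R = 2.44 × (12400 km) × (4780/2260)^(1/3) = 38840 km
d/d_R = (1.20 × 10⁵) / (38840) = 3.09
Since d/d_R > 1, the body is outside the Roche limit.

outside; d/d_R ≈ 3.09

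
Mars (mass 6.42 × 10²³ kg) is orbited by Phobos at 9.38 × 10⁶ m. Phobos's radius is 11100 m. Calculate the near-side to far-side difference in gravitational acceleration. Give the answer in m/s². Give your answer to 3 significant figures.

2.31 × 10⁻³ m/s²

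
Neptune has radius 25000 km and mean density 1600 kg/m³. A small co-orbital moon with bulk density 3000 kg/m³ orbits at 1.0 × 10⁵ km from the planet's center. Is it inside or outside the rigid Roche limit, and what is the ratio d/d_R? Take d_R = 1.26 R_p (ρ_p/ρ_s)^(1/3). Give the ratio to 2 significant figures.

d_R = 1.26 × (25000 km) × (1600/3000)^(1/3) = 25550 km
d/d_R = (1.0 × 10⁵) / (25550) = 3.9
Since d/d_R > 1, the body is outside the Roche limit.

outside; d/d_R ≈ 3.9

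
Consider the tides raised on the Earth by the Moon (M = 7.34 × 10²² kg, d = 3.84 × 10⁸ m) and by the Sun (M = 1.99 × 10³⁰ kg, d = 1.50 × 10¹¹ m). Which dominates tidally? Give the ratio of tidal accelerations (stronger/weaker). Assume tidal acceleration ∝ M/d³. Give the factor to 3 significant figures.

The Moon, by a factor of ≈ 2.20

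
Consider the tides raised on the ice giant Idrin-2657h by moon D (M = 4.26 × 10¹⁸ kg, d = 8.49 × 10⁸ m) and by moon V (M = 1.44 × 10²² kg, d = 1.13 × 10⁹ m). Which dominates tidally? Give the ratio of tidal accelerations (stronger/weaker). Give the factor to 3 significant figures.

Moon V, by a factor of ≈ 1430

Tidal stretch scales as M/d³; compute that for each body.
Moon D: (4.26 × 10¹⁸) / (8.49 × 10⁸)³ = 6.961 × 10⁻⁹
Moon V: (1.44 × 10²²) / (1.13 × 10⁹)³ = 9.980 × 10⁻⁶
Ratio (larger/smaller) = 1430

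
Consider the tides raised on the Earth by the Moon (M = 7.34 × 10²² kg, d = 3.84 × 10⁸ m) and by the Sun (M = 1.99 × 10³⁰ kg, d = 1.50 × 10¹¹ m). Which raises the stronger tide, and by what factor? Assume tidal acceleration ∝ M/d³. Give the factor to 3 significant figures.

The Moon, by a factor of ≈ 2.20

The tide-raising term goes as M/d³ (the gradient of a 1/d² field).
The Moon: (7.34 × 10²²) / (3.84 × 10⁸)³ = 1.296 × 10⁻³
The Sun: (1.99 × 10³⁰) / (1.50 × 10¹¹)³ = 5.896 × 10⁻⁴
Ratio (larger/smaller) = 2.20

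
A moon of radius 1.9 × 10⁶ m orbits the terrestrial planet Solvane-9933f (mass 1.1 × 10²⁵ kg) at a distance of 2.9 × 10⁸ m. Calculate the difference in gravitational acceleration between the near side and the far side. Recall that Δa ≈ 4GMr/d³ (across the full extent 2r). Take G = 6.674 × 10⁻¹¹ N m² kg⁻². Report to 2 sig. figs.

2.3 × 10⁻⁴ m/s²

The field gradient is 2GM/d³; across the full diameter 2r the difference is 4GMr/d³.
Δg = 4GMr/d³
   = 4 × (6.674 × 10⁻¹¹) × (1.1 × 10²⁵) × (1.9 × 10⁶) / (2.9 × 10⁸)³
   = 2.3 × 10⁻⁴ m/s²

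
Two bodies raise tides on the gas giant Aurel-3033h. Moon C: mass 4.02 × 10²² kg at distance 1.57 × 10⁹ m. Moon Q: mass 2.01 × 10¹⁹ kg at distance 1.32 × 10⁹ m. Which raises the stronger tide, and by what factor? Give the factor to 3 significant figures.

Compare M/d³ for the two perturbers:
Moon C: (4.02 × 10²²) / (1.57 × 10⁹)³ = 1.039 × 10⁻⁵
Moon Q: (2.01 × 10¹⁹) / (1.32 × 10⁹)³ = 8.739 × 10⁻⁹
Ratio (larger/smaller) = 1190

Moon C, by a factor of ≈ 1190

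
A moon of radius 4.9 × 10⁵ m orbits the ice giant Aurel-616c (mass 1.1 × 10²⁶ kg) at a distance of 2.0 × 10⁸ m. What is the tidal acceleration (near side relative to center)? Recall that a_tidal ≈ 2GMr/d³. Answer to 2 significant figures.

Differencing GM/(d−r)² and GM/d² to first order in r/d gives 2GMr/d³.
a_tidal = 2GMr/d³
        = 2 × (6.674 × 10⁻¹¹) × (1.1 × 10²⁶) × (4.9 × 10⁵) / (2.0 × 10⁸)³
        = 9.0 × 10⁻⁴ m/s²

9.0 × 10⁻⁴ m/s²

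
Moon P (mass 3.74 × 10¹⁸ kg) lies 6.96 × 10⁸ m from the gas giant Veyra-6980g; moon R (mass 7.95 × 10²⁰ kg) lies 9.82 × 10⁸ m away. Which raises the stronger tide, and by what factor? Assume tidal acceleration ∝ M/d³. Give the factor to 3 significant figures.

Tidal acceleration ∝ M/d³, so compare M/d³ for each.
Moon P: (3.74 × 10¹⁸) / (6.96 × 10⁸)³ = 1.109 × 10⁻⁸
Moon R: (7.95 × 10²⁰) / (9.82 × 10⁸)³ = 8.395 × 10⁻⁷
Ratio (larger/smaller) = 75.7

Moon R, by a factor of ≈ 75.7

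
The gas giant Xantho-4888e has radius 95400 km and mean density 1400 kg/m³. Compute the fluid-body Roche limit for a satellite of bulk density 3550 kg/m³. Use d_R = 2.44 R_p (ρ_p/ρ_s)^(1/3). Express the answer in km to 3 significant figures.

d_R = 2.44 × 95400 km × (1400/3550)^(1/3)
    = 1.71 × 10⁵ km

1.71 × 10⁵ km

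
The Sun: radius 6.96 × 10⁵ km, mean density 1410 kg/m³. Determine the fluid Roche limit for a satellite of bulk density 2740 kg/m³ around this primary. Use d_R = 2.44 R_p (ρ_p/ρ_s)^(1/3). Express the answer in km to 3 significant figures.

d_R = 2.44 × 6.96 × 10⁵ km × (1410/2740)^(1/3)
    = 1.36 × 10⁶ km

1.36 × 10⁶ km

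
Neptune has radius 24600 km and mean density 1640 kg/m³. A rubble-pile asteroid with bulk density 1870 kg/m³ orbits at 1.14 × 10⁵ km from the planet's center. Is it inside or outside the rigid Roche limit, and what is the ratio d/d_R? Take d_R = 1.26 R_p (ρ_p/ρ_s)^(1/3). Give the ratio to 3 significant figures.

outside; d/d_R ≈ 3.84

d_R = 1.26 × (24600 km) × (1640/1870)^(1/3) = 29670 km
d/d_R = (1.14 × 10⁵) / (29670) = 3.84
Since d/d_R > 1, the body is outside the Roche limit.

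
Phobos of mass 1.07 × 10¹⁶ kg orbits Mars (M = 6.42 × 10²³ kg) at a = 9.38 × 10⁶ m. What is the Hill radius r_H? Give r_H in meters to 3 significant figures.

r_H ≈ a (m/3M)^(1/3)
    = (9.38 × 10⁶) × (1.07 × 10¹⁶ / (3 × 6.42 × 10²³))^(1/3)
    = 1.66 × 10⁴ m

1.66 × 10⁴ m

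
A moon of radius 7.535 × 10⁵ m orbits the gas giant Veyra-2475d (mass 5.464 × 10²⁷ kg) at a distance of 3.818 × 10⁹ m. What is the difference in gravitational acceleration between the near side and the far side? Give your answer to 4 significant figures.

Δa = 4GMr/d³
   = 4 × (6.674 × 10⁻¹¹) × (5.464 × 10²⁷) × (7.535 × 10⁵) / (3.818 × 10⁹)³
   = 1.975 × 10⁻⁵ m/s²

1.975 × 10⁻⁵ m/s²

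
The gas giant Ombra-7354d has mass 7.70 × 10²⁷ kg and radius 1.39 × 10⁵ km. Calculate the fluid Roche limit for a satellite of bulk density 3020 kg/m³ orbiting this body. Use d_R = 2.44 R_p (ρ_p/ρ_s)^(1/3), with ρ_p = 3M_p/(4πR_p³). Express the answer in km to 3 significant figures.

2.07 × 10⁵ km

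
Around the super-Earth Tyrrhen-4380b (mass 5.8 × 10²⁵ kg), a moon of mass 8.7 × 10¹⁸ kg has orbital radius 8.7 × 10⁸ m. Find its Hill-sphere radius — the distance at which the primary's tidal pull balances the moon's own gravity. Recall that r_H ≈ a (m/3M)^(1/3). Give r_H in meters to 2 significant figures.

r_H ≈ a (m/3M)^(1/3)
    = (8.7 × 10⁸) × (8.7 × 10¹⁸ / (3 × 5.8 × 10²⁵))^(1/3)
    = 3.2 × 10⁶ m

3.2 × 10⁶ m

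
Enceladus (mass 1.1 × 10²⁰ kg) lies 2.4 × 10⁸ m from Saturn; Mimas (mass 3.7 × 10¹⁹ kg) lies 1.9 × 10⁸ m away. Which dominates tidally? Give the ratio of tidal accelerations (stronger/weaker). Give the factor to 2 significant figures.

Tidal acceleration ∝ M/d³, so compare M/d³ for each.
Enceladus: (1.1 × 10²⁰) / (2.4 × 10⁸)³ = 7.957 × 10⁻⁶
Mimas: (3.7 × 10¹⁹) / (1.9 × 10⁸)³ = 5.394 × 10⁻⁶
Ratio (larger/smaller) = 1.5

Enceladus, by a factor of ≈ 1.5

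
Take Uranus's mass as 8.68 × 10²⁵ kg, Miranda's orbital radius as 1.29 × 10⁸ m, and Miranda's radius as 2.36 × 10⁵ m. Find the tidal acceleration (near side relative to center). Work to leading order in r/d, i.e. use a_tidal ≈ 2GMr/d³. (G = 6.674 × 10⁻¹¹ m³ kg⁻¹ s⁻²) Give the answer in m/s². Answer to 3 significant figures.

The tidal stretch is the gradient of GM/d² times the body's extent r, hence the 1/d³ dependence.
Δg = 2GMr/d³
   = 2 × (6.674 × 10⁻¹¹) × (8.68 × 10²⁵) × (2.36 × 10⁵) / (1.29 × 10⁸)³
   = 1.27 × 10⁻³ m/s²

1.27 × 10⁻³ m/s²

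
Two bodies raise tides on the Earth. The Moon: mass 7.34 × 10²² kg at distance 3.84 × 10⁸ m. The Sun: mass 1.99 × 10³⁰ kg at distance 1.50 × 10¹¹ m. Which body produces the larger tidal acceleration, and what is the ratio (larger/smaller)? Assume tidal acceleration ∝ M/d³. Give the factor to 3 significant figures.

The Moon, by a factor of ≈ 2.20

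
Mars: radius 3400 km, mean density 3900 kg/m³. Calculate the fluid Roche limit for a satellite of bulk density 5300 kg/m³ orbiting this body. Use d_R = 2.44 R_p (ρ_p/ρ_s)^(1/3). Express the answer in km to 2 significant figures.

7500 km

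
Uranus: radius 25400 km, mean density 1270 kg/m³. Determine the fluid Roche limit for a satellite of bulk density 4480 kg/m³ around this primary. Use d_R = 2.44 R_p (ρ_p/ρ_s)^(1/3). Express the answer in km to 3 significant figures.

40700 km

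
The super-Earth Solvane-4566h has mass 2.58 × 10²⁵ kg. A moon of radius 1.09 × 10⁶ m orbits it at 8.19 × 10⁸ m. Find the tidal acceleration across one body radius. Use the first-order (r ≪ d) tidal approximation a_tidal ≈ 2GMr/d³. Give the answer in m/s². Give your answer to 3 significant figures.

Differencing GM/(d−r)² and GM/d² to first order in r/d gives 2GMr/d³.
a_tidal = 2GMr/d³
        = 2 × (6.674 × 10⁻¹¹) × (2.58 × 10²⁵) × (1.09 × 10⁶) / (8.19 × 10⁸)³
        = 6.83 × 10⁻⁶ m/s²

6.83 × 10⁻⁶ m/s²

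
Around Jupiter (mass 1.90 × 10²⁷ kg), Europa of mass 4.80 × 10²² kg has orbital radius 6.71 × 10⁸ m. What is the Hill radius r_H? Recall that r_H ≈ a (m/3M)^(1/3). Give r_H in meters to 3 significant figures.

r_H ≈ a (m/3M)^(1/3)
    = (6.71 × 10⁸) × (4.80 × 10²² / (3 × 1.90 × 10²⁷))^(1/3)
    = 1.37 × 10⁷ m

1.37 × 10⁷ m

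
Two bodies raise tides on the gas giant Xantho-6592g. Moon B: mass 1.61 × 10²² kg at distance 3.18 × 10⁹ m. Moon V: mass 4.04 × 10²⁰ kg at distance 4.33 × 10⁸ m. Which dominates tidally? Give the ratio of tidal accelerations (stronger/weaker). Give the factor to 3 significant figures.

The tide-raising term goes as M/d³ (the gradient of a 1/d² field).
Moon B: (1.61 × 10²²) / (3.18 × 10⁹)³ = 5.007 × 10⁻⁷
Moon V: (4.04 × 10²⁰) / (4.33 × 10⁸)³ = 4.976 × 10⁻⁶
Ratio (larger/smaller) = 9.94

Moon V, by a factor of ≈ 9.94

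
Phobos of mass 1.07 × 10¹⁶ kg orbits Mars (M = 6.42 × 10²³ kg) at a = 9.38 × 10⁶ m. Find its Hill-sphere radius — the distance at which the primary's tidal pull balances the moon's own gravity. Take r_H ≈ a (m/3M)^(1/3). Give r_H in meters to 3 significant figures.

r_H ≈ a (m/3M)^(1/3)
    = (9.38 × 10⁶) × (1.07 × 10¹⁶ / (3 × 6.42 × 10²³))^(1/3)
    = 1.66 × 10⁴ m

1.66 × 10⁴ m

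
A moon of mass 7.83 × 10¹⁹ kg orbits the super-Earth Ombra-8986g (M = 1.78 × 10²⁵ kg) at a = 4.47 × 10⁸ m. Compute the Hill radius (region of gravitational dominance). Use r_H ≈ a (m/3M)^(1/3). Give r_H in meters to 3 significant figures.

r_H ≈ a (m/3M)^(1/3)
    = (4.47 × 10⁸) × (7.83 × 10¹⁹ / (3 × 1.78 × 10²⁵))^(1/3)
    = 5.08 × 10⁶ m

5.08 × 10⁶ m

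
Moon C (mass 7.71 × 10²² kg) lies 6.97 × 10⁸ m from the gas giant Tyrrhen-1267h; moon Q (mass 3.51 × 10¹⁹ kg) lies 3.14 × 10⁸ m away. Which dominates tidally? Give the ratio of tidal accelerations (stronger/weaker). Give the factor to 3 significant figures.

The tide-raising term goes as M/d³ (the gradient of a 1/d² field).
Moon C: (7.71 × 10²²) / (6.97 × 10⁸)³ = 2.277 × 10⁻⁴
Moon Q: (3.51 × 10¹⁹) / (3.14 × 10⁸)³ = 1.134 × 10⁻⁶
Ratio (larger/smaller) = 201

Moon C, by a factor of ≈ 201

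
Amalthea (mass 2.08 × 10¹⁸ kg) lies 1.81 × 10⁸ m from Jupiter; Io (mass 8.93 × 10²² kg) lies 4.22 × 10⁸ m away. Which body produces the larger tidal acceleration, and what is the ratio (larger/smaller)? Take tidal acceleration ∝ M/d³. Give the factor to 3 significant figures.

Tidal stretch scales as M/d³; compute that for each body.
Amalthea: (2.08 × 10¹⁸) / (1.81 × 10⁸)³ = 3.508 × 10⁻⁷
Io: (8.93 × 10²²) / (4.22 × 10⁸)³ = 1.188 × 10⁻³
Ratio (larger/smaller) = 3390

Io, by a factor of ≈ 3390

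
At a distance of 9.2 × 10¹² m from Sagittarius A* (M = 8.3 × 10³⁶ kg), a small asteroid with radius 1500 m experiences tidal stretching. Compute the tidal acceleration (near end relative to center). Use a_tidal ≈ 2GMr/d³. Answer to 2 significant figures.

2.1 × 10⁻⁹ m/s²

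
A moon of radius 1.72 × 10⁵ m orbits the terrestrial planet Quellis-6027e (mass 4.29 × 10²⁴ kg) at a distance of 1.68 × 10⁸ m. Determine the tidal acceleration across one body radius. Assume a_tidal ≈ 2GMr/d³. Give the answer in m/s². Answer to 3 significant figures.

2.08 × 10⁻⁵ m/s²

Δa = 2GMr/d³
   = 2 × (6.674 × 10⁻¹¹) × (4.29 × 10²⁴) × (1.72 × 10⁵) / (1.68 × 10⁸)³
   = 2.08 × 10⁻⁵ m/s²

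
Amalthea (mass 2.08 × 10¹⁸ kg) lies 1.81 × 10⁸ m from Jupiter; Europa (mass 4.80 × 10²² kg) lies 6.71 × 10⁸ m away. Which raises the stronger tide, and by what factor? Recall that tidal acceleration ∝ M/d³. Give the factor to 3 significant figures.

Europa, by a factor of ≈ 453

Tidal stretch scales as M/d³; compute that for each body.
Amalthea: (2.08 × 10¹⁸) / (1.81 × 10⁸)³ = 3.508 × 10⁻⁷
Europa: (4.80 × 10²²) / (6.71 × 10⁸)³ = 1.589 × 10⁻⁴
Ratio (larger/smaller) = 453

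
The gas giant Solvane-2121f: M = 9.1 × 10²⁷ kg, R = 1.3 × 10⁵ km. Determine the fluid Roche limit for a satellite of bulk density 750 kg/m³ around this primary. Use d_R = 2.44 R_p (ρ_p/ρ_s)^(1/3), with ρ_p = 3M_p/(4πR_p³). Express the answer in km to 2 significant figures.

ρ_p = 3M_p/(4πR_p³) = 3 × (9.1 × 10²⁷) / (4π × (1.3 × 10⁸ m)³) = 990 kg/m³
d_R = 2.44 × 1.3 × 10⁵ km × (990/750)^(1/3)
    = 3.5 × 10⁵ km

3.5 × 10⁵ km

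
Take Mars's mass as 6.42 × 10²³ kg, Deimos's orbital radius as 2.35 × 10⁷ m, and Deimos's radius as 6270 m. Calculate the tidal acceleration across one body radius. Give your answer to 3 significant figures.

4.14 × 10⁻⁵ m/s²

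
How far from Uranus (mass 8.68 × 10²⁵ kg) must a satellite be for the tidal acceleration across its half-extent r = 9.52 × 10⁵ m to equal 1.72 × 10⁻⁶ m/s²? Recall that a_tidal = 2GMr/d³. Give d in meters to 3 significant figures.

2GMr/d³ = a_tidal  ⇒  d = (2GMr / a_tidal)^(1/3)
d = (2 × 6.674×10⁻¹¹ × (8.68 × 10²⁵) × (9.52 × 10⁵) / (1.72 × 10⁻⁶))^(1/3)
  = 1.86 × 10⁹ m

1.86 × 10⁹ m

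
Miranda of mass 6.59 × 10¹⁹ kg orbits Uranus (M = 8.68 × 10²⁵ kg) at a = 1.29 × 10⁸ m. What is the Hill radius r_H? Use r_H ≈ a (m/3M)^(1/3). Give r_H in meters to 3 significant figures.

8.16 × 10⁵ m

r_H ≈ a (m/3M)^(1/3)
    = (1.29 × 10⁸) × (6.59 × 10¹⁹ / (3 × 8.68 × 10²⁵))^(1/3)
    = 8.16 × 10⁵ m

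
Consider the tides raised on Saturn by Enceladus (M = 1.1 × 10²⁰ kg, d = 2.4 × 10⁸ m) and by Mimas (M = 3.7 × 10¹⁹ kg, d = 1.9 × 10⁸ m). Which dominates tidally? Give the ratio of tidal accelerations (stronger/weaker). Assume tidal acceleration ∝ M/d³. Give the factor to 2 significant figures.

The tide-raising term goes as M/d³ (the gradient of a 1/d² field).
Enceladus: (1.1 × 10²⁰) / (2.4 × 10⁸)³ = 7.957 × 10⁻⁶
Mimas: (3.7 × 10¹⁹) / (1.9 × 10⁸)³ = 5.394 × 10⁻⁶
Ratio (larger/smaller) = 1.5

Enceladus, by a factor of ≈ 1.5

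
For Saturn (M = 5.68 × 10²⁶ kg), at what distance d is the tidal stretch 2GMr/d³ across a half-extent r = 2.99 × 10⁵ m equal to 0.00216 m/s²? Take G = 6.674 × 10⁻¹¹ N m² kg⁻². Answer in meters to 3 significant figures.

2.19 × 10⁸ m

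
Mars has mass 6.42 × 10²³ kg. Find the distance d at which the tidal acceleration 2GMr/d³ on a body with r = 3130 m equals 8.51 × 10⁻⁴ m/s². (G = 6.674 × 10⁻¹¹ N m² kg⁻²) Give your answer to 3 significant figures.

6.81 × 10⁶ m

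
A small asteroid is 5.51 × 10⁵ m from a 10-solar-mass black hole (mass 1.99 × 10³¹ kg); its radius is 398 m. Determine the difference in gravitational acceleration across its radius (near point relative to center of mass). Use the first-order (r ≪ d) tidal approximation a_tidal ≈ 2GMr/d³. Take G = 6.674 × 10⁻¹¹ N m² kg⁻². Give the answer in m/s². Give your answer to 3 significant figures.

The tidal stretch is the gradient of GM/d² times the body's extent r, hence the 1/d³ dependence.
a_tidal = 2GMr/d³
        = 2 × (6.674 × 10⁻¹¹) × (1.99 × 10³¹) × (398) / (5.51 × 10⁵)³
        = 6.32 × 10⁶ m/s²

6.32 × 10⁶ m/s²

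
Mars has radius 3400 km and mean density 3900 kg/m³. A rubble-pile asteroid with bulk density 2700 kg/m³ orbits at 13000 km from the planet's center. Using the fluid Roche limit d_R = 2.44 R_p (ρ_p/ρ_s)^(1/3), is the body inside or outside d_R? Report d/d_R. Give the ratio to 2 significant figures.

outside; d/d_R ≈ 1.4

d_R = 2.44 × (3400 km) × (3900/2700)^(1/3) = 9378 km
d/d_R = (13000) / (9378) = 1.4
Since d/d_R > 1, the body is outside the Roche limit.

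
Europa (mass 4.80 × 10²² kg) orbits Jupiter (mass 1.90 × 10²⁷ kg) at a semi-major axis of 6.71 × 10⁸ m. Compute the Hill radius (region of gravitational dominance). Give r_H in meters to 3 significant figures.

r_H ≈ a (m/3M)^(1/3)
    = (6.71 × 10⁸) × (4.80 × 10²² / (3 × 1.90 × 10²⁷))^(1/3)
    = 1.37 × 10⁷ m

1.37 × 10⁷ m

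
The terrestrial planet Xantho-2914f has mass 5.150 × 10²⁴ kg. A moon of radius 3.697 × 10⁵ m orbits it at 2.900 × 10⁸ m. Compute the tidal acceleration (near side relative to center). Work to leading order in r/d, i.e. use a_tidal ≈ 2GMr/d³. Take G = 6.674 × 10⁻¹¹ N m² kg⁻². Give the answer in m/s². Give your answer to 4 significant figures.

1.042 × 10⁻⁵ m/s²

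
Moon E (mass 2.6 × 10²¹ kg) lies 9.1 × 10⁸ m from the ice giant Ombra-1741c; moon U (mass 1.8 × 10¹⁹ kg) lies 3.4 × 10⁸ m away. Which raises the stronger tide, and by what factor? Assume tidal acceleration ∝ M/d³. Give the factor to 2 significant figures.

Compare M/d³ for the two perturbers:
Moon E: (2.6 × 10²¹) / (9.1 × 10⁸)³ = 3.450 × 10⁻⁶
Moon U: (1.8 × 10¹⁹) / (3.4 × 10⁸)³ = 4.580 × 10⁻⁷
Ratio (larger/smaller) = 7.5

Moon E, by a factor of ≈ 7.5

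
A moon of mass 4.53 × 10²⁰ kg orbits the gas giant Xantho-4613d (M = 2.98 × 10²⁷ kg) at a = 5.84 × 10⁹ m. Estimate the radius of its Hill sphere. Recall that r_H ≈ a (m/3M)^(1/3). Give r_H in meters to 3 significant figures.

r_H ≈ a (m/3M)^(1/3)
    = (5.84 × 10⁹) × (4.53 × 10²⁰ / (3 × 2.98 × 10²⁷))^(1/3)
    = 2.16 × 10⁷ m

2.16 × 10⁷ m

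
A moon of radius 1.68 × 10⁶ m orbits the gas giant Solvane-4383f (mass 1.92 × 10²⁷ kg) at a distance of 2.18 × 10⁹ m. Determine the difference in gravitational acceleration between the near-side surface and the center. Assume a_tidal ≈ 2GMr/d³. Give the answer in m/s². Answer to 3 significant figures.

4.16 × 10⁻⁵ m/s²

Δg = 2GMr/d³
   = 2 × (6.674 × 10⁻¹¹) × (1.92 × 10²⁷) × (1.68 × 10⁶) / (2.18 × 10⁹)³
   = 4.16 × 10⁻⁵ m/s²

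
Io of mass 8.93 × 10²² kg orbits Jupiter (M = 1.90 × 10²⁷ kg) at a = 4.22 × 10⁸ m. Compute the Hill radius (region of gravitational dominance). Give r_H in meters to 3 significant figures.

1.06 × 10⁷ m

r_H ≈ a (m/3M)^(1/3)
    = (4.22 × 10⁸) × (8.93 × 10²² / (3 × 1.90 × 10²⁷))^(1/3)
    = 1.06 × 10⁷ m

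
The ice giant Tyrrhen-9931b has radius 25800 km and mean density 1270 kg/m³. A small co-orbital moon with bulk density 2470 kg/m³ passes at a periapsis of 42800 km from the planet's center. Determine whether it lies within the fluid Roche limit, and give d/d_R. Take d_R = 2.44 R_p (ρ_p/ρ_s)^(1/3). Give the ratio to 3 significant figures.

inside; d/d_R ≈ 0.849

d_R = 2.44 × (25800 km) × (1270/2470)^(1/3) = 50430 km
d/d_R = (42800) / (50430) = 0.849
Since d/d_R < 1, the body is inside the Roche limit.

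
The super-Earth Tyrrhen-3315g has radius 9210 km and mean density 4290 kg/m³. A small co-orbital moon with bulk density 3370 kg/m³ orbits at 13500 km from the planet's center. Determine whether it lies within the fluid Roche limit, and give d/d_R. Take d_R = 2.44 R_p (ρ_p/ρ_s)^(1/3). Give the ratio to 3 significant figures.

d_R = 2.44 × (9210 km) × (4290/3370)^(1/3) = 24360 km
d/d_R = (13500) / (24360) = 0.554
Since d/d_R < 1, the body is inside the Roche limit.

inside; d/d_R ≈ 0.554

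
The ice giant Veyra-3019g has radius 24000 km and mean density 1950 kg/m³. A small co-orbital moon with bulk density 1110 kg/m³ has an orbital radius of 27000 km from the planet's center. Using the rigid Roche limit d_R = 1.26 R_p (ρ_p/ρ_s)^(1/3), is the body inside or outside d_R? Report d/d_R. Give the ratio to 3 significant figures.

inside; d/d_R ≈ 0.740

d_R = 1.26 × (24000 km) × (1950/1110)^(1/3) = 36490 km
d/d_R = (27000) / (36490) = 0.740
Since d/d_R < 1, the body is inside the Roche limit.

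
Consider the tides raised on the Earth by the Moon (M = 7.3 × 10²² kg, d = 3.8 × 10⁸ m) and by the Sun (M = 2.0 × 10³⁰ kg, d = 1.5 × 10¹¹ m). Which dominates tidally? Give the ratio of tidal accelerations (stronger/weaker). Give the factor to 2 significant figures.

The Moon, by a factor of ≈ 2.2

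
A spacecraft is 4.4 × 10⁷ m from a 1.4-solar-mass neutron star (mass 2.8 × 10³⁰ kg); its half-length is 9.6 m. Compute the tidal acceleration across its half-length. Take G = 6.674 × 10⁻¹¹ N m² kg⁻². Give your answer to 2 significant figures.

Since r ≪ d, expand the inverse-square field across one radius to get the leading 2GMr/d³ term.
Δg = 2GMr/d³
   = 2 × (6.674 × 10⁻¹¹) × (2.8 × 10³⁰) × (9.6) / (4.4 × 10⁷)³
   = 4.2 × 10⁻² m/s²

4.2 × 10⁻² m/s²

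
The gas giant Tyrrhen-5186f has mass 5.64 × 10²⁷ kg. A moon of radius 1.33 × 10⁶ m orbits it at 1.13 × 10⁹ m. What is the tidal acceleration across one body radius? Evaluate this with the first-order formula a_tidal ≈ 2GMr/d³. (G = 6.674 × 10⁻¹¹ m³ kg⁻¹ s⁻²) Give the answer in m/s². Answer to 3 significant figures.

Differencing GM/(d−r)² and GM/d² to first order in r/d gives 2GMr/d³.
Δa = 2GMr/d³
   = 2 × (6.674 × 10⁻¹¹) × (5.64 × 10²⁷) × (1.33 × 10⁶) / (1.13 × 10⁹)³
   = 6.94 × 10⁻⁴ m/s²

6.94 × 10⁻⁴ m/s²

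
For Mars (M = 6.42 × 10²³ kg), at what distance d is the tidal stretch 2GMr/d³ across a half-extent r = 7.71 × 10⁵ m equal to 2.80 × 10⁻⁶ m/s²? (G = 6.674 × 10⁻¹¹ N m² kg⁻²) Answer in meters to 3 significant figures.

2GMr/d³ = a_tidal  ⇒  d = (2GMr / a_tidal)^(1/3)
d = (2 × 6.674×10⁻¹¹ × (6.42 × 10²³) × (7.71 × 10⁵) / (2.80 × 10⁻⁶))^(1/3)
  = 2.87 × 10⁸ m

2.87 × 10⁸ m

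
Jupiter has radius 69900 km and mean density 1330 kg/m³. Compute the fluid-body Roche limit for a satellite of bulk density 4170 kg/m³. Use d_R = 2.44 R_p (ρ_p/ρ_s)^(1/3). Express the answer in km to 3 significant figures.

1.17 × 10⁵ km

d_R = 2.44 × 69900 km × (1330/4170)^(1/3)
    = 1.17 × 10⁵ km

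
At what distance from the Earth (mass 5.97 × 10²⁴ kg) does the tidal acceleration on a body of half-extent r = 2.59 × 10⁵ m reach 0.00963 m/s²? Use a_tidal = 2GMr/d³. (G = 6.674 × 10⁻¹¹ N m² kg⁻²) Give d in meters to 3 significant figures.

2.78 × 10⁷ m

2GMr/d³ = a_tidal  ⇒  d = (2GMr / a_tidal)^(1/3)
d = (2 × 6.674×10⁻¹¹ × (5.97 × 10²⁴) × (2.59 × 10⁵) / (0.00963))^(1/3)
  = 2.78 × 10⁷ m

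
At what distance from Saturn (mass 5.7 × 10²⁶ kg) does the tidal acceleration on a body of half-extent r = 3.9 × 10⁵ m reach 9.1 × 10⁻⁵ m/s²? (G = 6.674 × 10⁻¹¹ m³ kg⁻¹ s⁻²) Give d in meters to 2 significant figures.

2GMr/d³ = a_tidal  ⇒  d = (2GMr / a_tidal)^(1/3)
d = (2 × 6.674×10⁻¹¹ × (5.7 × 10²⁶) × (3.9 × 10⁵) / (9.1 × 10⁻⁵))^(1/3)
  = 6.9 × 10⁸ m

6.9 × 10⁸ m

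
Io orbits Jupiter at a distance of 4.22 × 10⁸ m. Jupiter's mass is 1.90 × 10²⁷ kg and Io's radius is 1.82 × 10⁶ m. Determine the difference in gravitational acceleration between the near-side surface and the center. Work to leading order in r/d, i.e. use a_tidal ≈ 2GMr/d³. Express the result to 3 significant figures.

6.14 × 10⁻³ m/s²

Δg = 2GMr/d³
   = 2 × (6.674 × 10⁻¹¹) × (1.90 × 10²⁷) × (1.82 × 10⁶) / (4.22 × 10⁸)³
   = 6.14 × 10⁻³ m/s²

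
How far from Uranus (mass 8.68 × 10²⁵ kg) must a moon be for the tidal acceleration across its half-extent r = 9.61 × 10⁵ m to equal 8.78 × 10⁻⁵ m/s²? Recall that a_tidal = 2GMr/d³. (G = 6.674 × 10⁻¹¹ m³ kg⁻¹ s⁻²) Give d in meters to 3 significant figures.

5.02 × 10⁸ m

2GMr/d³ = a_tidal  ⇒  d = (2GMr / a_tidal)^(1/3)
d = (2 × 6.674×10⁻¹¹ × (8.68 × 10²⁵) × (9.61 × 10⁵) / (8.78 × 10⁻⁵))^(1/3)
  = 5.02 × 10⁸ m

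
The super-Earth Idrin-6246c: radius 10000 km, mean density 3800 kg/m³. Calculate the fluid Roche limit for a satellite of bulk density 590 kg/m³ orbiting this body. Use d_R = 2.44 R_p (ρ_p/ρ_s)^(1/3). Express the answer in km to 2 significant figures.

45000 km

d_R = 2.44 × 10000 km × (3800/590)^(1/3)
    = 45000 km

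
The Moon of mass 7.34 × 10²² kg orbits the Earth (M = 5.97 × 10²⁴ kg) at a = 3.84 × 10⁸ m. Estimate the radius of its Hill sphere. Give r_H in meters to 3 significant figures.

r_H ≈ a (m/3M)^(1/3)
    = (3.84 × 10⁸) × (7.34 × 10²² / (3 × 5.97 × 10²⁴))^(1/3)
    = 6.15 × 10⁷ m

6.15 × 10⁷ m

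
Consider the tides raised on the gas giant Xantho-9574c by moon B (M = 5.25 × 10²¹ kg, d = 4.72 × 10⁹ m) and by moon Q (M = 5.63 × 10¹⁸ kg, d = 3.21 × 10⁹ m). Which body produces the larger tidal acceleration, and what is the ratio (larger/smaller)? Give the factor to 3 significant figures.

The tide-raising term goes as M/d³ (the gradient of a 1/d² field).
Moon B: (5.25 × 10²¹) / (4.72 × 10⁹)³ = 4.993 × 10⁻⁸
Moon Q: (5.63 × 10¹⁸) / (3.21 × 10⁹)³ = 1.702 × 10⁻¹⁰
Ratio (larger/smaller) = 293

Moon B, by a factor of ≈ 293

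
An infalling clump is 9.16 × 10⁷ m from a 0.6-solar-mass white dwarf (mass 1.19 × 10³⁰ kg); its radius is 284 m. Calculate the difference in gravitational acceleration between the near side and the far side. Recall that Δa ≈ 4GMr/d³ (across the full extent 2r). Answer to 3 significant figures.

1.17 × 10⁻¹ m/s²

The field gradient is 2GM/d³; across the full diameter 2r the difference is 4GMr/d³.
Δa = 4GMr/d³
   = 4 × (6.674 × 10⁻¹¹) × (1.19 × 10³⁰) × (284) / (9.16 × 10⁷)³
   = 1.17 × 10⁻¹ m/s²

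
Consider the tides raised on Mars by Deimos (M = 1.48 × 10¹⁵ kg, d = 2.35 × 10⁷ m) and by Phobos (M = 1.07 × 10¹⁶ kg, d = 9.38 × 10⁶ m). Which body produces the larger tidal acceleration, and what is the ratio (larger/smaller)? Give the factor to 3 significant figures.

Phobos, by a factor of ≈ 114

The tide-raising term goes as M/d³ (the gradient of a 1/d² field).
Deimos: (1.48 × 10¹⁵) / (2.35 × 10⁷)³ = 1.140 × 10⁻⁷
Phobos: (1.07 × 10¹⁶) / (9.38 × 10⁶)³ = 1.297 × 10⁻⁵
Ratio (larger/smaller) = 114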